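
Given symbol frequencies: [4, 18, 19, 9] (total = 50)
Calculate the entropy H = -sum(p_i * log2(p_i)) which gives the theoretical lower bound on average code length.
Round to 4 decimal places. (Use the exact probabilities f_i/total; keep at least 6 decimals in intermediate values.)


Per-symbol terms -p_i * log2(p_i) with p_i = f_i/50:
  p = 4/50 = 0.080000: log2(p) = -3.643856, -p*log2(p) = 0.291508
  p = 18/50 = 0.360000: log2(p) = -1.473931, -p*log2(p) = 0.530615
  p = 19/50 = 0.380000: log2(p) = -1.395929, -p*log2(p) = 0.530453
  p = 9/50 = 0.180000: log2(p) = -2.473931, -p*log2(p) = 0.445308
H = 0.291508 + 0.530615 + 0.530453 + 0.445308 = 1.797884

H = 1.7979 bits/symbol


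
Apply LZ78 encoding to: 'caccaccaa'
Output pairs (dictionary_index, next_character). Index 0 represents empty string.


LZ78 encoding steps:
Dictionary: {0: ''}
Step 1: w='' (idx 0), next='c' -> output (0, 'c'), add 'c' as idx 1
Step 2: w='' (idx 0), next='a' -> output (0, 'a'), add 'a' as idx 2
Step 3: w='c' (idx 1), next='c' -> output (1, 'c'), add 'cc' as idx 3
Step 4: w='a' (idx 2), next='c' -> output (2, 'c'), add 'ac' as idx 4
Step 5: w='c' (idx 1), next='a' -> output (1, 'a'), add 'ca' as idx 5
Step 6: w='a' (idx 2), end of input -> output (2, '')


Encoded: [(0, 'c'), (0, 'a'), (1, 'c'), (2, 'c'), (1, 'a'), (2, '')]


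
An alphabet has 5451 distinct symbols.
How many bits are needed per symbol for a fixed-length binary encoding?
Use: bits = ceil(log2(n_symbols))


log2(5451) = 12.4123
Bracket: 2^12 = 4096 < 5451 <= 2^13 = 8192
So ceil(log2(5451)) = 13

bits = ceil(log2(5451)) = ceil(12.4123) = 13 bits


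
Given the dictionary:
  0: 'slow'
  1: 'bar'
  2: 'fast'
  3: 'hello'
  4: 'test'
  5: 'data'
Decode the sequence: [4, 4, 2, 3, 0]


Look up each index in the dictionary:
  4 -> 'test'
  4 -> 'test'
  2 -> 'fast'
  3 -> 'hello'
  0 -> 'slow'

Decoded: "test test fast hello slow"


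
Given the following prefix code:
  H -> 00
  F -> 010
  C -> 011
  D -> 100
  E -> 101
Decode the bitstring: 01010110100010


Decoding step by step:
Bits 010 -> F
Bits 101 -> E
Bits 101 -> E
Bits 00 -> H
Bits 010 -> F


Decoded message: FEEHF


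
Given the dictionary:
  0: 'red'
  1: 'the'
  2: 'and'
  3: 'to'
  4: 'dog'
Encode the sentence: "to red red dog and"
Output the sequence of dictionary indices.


Look up each word in the dictionary:
  'to' -> 3
  'red' -> 0
  'red' -> 0
  'dog' -> 4
  'and' -> 2

Encoded: [3, 0, 0, 4, 2]


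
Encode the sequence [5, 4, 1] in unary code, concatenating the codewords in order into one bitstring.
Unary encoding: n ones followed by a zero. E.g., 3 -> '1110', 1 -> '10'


Encode each number as n ones followed by a terminating 0:
  5 -> 111110 (6 bits)
  4 -> 11110 (5 bits)
  1 -> 10 (2 bits)
Total length = 6 + 5 + 2 = 13 bits.

Unary([5, 4, 1]) = 1111101111010 (13 bits)


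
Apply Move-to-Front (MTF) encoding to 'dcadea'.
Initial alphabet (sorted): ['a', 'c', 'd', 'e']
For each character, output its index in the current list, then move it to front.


MTF encoding:
'd': index 2 in ['a', 'c', 'd', 'e'] -> ['d', 'a', 'c', 'e']
'c': index 2 in ['d', 'a', 'c', 'e'] -> ['c', 'd', 'a', 'e']
'a': index 2 in ['c', 'd', 'a', 'e'] -> ['a', 'c', 'd', 'e']
'd': index 2 in ['a', 'c', 'd', 'e'] -> ['d', 'a', 'c', 'e']
'e': index 3 in ['d', 'a', 'c', 'e'] -> ['e', 'd', 'a', 'c']
'a': index 2 in ['e', 'd', 'a', 'c'] -> ['a', 'e', 'd', 'c']


Output: [2, 2, 2, 2, 3, 2]


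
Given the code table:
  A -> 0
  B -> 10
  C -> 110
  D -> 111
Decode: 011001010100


Decoding:
0 -> A
110 -> C
0 -> A
10 -> B
10 -> B
10 -> B
0 -> A


Result: ACABBBA


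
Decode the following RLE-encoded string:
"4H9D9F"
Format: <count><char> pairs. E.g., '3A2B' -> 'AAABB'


Expanding each <count><char> pair:
  4H -> 'HHHH'
  9D -> 'DDDDDDDDD'
  9F -> 'FFFFFFFFF'

Decoded = HHHHDDDDDDDDDFFFFFFFFF


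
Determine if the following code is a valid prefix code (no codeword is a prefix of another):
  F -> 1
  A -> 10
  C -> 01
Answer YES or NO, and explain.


Checking each pair (does one codeword prefix another?):
  F='1' vs A='10': prefix -- VIOLATION

NO -- this is NOT a valid prefix code. F (1) is a prefix of A (10).


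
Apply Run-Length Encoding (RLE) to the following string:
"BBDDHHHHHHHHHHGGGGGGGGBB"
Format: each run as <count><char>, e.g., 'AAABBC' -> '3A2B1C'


Scanning runs left to right:
  i=0: run of 'B' x 2 -> '2B'
  i=2: run of 'D' x 2 -> '2D'
  i=4: run of 'H' x 10 -> '10H'
  i=14: run of 'G' x 8 -> '8G'
  i=22: run of 'B' x 2 -> '2B'

RLE = 2B2D10H8G2B


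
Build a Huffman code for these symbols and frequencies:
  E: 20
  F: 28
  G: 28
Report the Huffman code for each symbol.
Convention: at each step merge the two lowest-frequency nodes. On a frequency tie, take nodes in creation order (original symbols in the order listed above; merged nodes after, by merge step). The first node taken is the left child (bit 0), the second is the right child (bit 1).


Huffman tree construction:
Step 1: Merge E(20) + F(28) = 48
Step 2: Merge G(28) + (E+F)(48) = 76
Read each symbol's code off the tree from the root (left child = 0, right child = 1).

Codes:
  E: 10 (length 2)
  F: 11 (length 2)
  G: 0 (length 1)
Average code length: 124/76 = 1.6316 bits/symbol


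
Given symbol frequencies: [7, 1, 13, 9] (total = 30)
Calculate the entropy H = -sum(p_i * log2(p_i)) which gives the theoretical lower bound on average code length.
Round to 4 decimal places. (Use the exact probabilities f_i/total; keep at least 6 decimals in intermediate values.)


Per-symbol terms -p_i * log2(p_i) with p_i = f_i/30:
  p = 7/30 = 0.233333: log2(p) = -2.099536, -p*log2(p) = 0.489892
  p = 1/30 = 0.033333: log2(p) = -4.906891, -p*log2(p) = 0.163563
  p = 13/30 = 0.433333: log2(p) = -1.206451, -p*log2(p) = 0.522795
  p = 9/30 = 0.300000: log2(p) = -1.736966, -p*log2(p) = 0.521090
H = 0.489892 + 0.163563 + 0.522795 + 0.521090 = 1.697340

H = 1.6973 bits/symbol


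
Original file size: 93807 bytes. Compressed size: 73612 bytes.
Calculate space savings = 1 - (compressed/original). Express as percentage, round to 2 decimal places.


ratio = compressed/original = 73612/93807 = 0.784718
savings = 1 - ratio = 1 - 0.784718 = 0.215282
as a percentage: 0.215282 * 100 = 21.53%

Space savings = 1 - 73612/93807 = 21.53%


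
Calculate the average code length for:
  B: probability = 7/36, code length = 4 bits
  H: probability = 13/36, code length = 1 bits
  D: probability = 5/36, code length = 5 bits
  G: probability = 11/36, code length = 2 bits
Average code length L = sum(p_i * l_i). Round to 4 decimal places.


Weighted contributions p_i * l_i:
  B: (7/36) * 4 = 28/36
  H: (13/36) * 1 = 13/36
  D: (5/36) * 5 = 25/36
  G: (11/36) * 2 = 22/36
Sum = (28 + 13 + 25 + 22)/36 = 88/36

L = 88/36 = 2.4444 bits/symbol


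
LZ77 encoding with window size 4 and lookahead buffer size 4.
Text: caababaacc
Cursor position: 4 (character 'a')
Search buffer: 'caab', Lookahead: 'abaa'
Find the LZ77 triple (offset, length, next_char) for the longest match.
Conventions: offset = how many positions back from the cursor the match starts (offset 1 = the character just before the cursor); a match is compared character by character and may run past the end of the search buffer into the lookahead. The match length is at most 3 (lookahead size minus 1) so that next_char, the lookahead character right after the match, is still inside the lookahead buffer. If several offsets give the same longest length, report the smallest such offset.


Try each offset into the search buffer:
  offset=1 (pos 3, char 'b'): match length 0
  offset=2 (pos 2, char 'a'): match length 3
  offset=3 (pos 1, char 'a'): match length 1
  offset=4 (pos 0, char 'c'): match length 0
Longest match has length 3 at offset 2.
next_char = character at position 4 + 3 = 7 -> 'a'

Best match: offset=2, length=3 (matching 'aba' starting at position 2)
LZ77 triple: (2, 3, 'a')


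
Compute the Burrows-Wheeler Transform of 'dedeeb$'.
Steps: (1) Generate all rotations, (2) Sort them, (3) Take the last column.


Rotations (sorted):
  0: $dedeeb -> last char: b
  1: b$dedee -> last char: e
  2: dedeeb$ -> last char: $
  3: deeb$de -> last char: e
  4: eb$dede -> last char: e
  5: edeeb$d -> last char: d
  6: eeb$ded -> last char: d


BWT = be$eedd


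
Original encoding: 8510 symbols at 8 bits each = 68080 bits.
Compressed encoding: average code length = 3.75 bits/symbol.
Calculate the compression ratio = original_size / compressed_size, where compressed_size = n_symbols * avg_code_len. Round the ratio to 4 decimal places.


original_size = n_symbols * orig_bits = 8510 * 8 = 68080 bits
compressed_size = n_symbols * avg_code_len = 8510 * 3.75 = 31912.5 bits
ratio = original_size / compressed_size = 68080 / 31912.5 = 2.1333

Compression ratio = 2.1333


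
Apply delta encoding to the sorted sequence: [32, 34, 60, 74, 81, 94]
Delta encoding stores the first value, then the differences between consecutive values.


First value: 32
Deltas:
  34 - 32 = 2
  60 - 34 = 26
  74 - 60 = 14
  81 - 74 = 7
  94 - 81 = 13


Delta encoded: [32, 2, 26, 14, 7, 13]


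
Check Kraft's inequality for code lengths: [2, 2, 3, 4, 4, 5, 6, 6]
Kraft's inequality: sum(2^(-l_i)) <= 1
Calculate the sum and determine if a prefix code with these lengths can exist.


Sum = 2^(-2) + 2^(-2) + 2^(-3) + 2^(-4) + 2^(-4) + 2^(-5) + 2^(-6) + 2^(-6)
    = 0.25 + 0.25 + 0.125 + 0.0625 + 0.0625 + 0.03125 + 0.015625 + 0.015625
    = 52/64 = 0.8125
Since 0.8125 <= 1, Kraft's inequality IS satisfied.
A prefix code with these lengths CAN exist.

Kraft sum = 0.8125. Satisfied.


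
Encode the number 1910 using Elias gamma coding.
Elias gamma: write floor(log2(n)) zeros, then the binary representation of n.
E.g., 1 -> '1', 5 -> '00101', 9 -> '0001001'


num_bits = floor(log2(1910)) + 1 = 11
leading_zeros = num_bits - 1 = 10
binary(1910) = 11101110110

Elias gamma(1910) = '0000000000' + '11101110110' = 000000000011101110110 (21 bits)


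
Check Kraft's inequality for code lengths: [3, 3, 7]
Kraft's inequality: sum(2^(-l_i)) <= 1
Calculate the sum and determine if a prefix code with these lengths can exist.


Sum = 2^(-3) + 2^(-3) + 2^(-7)
    = 0.125 + 0.125 + 0.0078125
    = 33/128 = 0.2578125
Since 0.2578125 <= 1, Kraft's inequality IS satisfied.
A prefix code with these lengths CAN exist.

Kraft sum = 0.2578125. Satisfied.


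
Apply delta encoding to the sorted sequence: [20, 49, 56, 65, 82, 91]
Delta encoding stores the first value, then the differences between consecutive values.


First value: 20
Deltas:
  49 - 20 = 29
  56 - 49 = 7
  65 - 56 = 9
  82 - 65 = 17
  91 - 82 = 9


Delta encoded: [20, 29, 7, 9, 17, 9]


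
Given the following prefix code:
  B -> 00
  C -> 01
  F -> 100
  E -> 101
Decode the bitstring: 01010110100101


Decoding step by step:
Bits 01 -> C
Bits 01 -> C
Bits 01 -> C
Bits 101 -> E
Bits 00 -> B
Bits 101 -> E


Decoded message: CCCEBE


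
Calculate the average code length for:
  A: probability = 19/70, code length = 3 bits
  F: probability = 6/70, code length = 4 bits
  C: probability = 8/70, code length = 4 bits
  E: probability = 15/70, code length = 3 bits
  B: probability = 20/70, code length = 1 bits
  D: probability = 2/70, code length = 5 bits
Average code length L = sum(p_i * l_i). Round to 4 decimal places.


Weighted contributions p_i * l_i:
  A: (19/70) * 3 = 57/70
  F: (6/70) * 4 = 24/70
  C: (8/70) * 4 = 32/70
  E: (15/70) * 3 = 45/70
  B: (20/70) * 1 = 20/70
  D: (2/70) * 5 = 10/70
Sum = (57 + 24 + 32 + 45 + 20 + 10)/70 = 188/70

L = 188/70 = 2.6857 bits/symbol


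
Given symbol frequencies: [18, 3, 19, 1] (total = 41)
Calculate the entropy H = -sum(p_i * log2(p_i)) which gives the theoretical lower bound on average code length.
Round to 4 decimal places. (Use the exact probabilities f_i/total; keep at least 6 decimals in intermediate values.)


Per-symbol terms -p_i * log2(p_i) with p_i = f_i/41:
  p = 18/41 = 0.439024: log2(p) = -1.187627, -p*log2(p) = 0.521397
  p = 3/41 = 0.073171: log2(p) = -3.772590, -p*log2(p) = 0.276043
  p = 19/41 = 0.463415: log2(p) = -1.109624, -p*log2(p) = 0.514216
  p = 1/41 = 0.024390: log2(p) = -5.357552, -p*log2(p) = 0.130672
H = 0.521397 + 0.276043 + 0.514216 + 0.130672 = 1.442328

H = 1.4423 bits/symbol


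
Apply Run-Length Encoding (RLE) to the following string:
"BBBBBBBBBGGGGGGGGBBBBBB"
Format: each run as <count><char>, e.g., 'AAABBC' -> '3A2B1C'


Scanning runs left to right:
  i=0: run of 'B' x 9 -> '9B'
  i=9: run of 'G' x 8 -> '8G'
  i=17: run of 'B' x 6 -> '6B'

RLE = 9B8G6B


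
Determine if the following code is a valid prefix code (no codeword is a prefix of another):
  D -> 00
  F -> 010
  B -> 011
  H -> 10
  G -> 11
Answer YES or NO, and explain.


Checking each pair (does one codeword prefix another?):
  D='00' vs F='010': no prefix
  D='00' vs B='011': no prefix
  D='00' vs H='10': no prefix
  D='00' vs G='11': no prefix
  F='010' vs D='00': no prefix
  F='010' vs B='011': no prefix
  F='010' vs H='10': no prefix
  F='010' vs G='11': no prefix
  B='011' vs D='00': no prefix
  B='011' vs F='010': no prefix
  B='011' vs H='10': no prefix
  B='011' vs G='11': no prefix
  H='10' vs D='00': no prefix
  H='10' vs F='010': no prefix
  H='10' vs B='011': no prefix
  H='10' vs G='11': no prefix
  G='11' vs D='00': no prefix
  G='11' vs F='010': no prefix
  G='11' vs B='011': no prefix
  G='11' vs H='10': no prefix
No violation found over all pairs.

YES -- this is a valid prefix code. No codeword is a prefix of any other codeword.


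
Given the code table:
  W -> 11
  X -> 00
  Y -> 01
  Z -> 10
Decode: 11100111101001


Decoding:
11 -> W
10 -> Z
01 -> Y
11 -> W
10 -> Z
10 -> Z
01 -> Y


Result: WZYWZZY


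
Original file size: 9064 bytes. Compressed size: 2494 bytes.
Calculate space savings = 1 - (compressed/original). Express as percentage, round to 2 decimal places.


ratio = compressed/original = 2494/9064 = 0.275154
savings = 1 - ratio = 1 - 0.275154 = 0.724846
as a percentage: 0.724846 * 100 = 72.48%

Space savings = 1 - 2494/9064 = 72.48%


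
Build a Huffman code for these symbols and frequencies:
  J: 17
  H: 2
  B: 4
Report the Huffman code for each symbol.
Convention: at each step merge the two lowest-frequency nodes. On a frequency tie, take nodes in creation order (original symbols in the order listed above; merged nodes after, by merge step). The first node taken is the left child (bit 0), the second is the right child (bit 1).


Huffman tree construction:
Step 1: Merge H(2) + B(4) = 6
Step 2: Merge (H+B)(6) + J(17) = 23
Read each symbol's code off the tree from the root (left child = 0, right child = 1).

Codes:
  J: 1 (length 1)
  H: 00 (length 2)
  B: 01 (length 2)
Average code length: 29/23 = 1.2609 bits/symbol


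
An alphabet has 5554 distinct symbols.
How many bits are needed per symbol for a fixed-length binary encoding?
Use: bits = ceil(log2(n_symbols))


log2(5554) = 12.4393
Bracket: 2^12 = 4096 < 5554 <= 2^13 = 8192
So ceil(log2(5554)) = 13

bits = ceil(log2(5554)) = ceil(12.4393) = 13 bits


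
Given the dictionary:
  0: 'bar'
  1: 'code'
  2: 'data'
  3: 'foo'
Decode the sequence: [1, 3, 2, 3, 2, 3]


Look up each index in the dictionary:
  1 -> 'code'
  3 -> 'foo'
  2 -> 'data'
  3 -> 'foo'
  2 -> 'data'
  3 -> 'foo'

Decoded: "code foo data foo data foo"


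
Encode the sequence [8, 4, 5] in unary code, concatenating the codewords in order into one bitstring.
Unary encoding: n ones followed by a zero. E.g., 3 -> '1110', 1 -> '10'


Encode each number as n ones followed by a terminating 0:
  8 -> 111111110 (9 bits)
  4 -> 11110 (5 bits)
  5 -> 111110 (6 bits)
Total length = 9 + 5 + 6 = 20 bits.

Unary([8, 4, 5]) = 11111111011110111110 (20 bits)


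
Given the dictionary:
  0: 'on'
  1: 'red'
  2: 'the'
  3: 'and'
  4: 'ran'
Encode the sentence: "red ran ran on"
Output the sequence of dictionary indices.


Look up each word in the dictionary:
  'red' -> 1
  'ran' -> 4
  'ran' -> 4
  'on' -> 0

Encoded: [1, 4, 4, 0]


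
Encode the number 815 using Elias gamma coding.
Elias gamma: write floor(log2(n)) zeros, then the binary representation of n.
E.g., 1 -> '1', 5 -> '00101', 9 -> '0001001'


num_bits = floor(log2(815)) + 1 = 10
leading_zeros = num_bits - 1 = 9
binary(815) = 1100101111

Elias gamma(815) = '000000000' + '1100101111' = 0000000001100101111 (19 bits)


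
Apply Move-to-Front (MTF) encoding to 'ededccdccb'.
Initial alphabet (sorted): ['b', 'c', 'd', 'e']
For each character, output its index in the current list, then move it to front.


MTF encoding:
'e': index 3 in ['b', 'c', 'd', 'e'] -> ['e', 'b', 'c', 'd']
'd': index 3 in ['e', 'b', 'c', 'd'] -> ['d', 'e', 'b', 'c']
'e': index 1 in ['d', 'e', 'b', 'c'] -> ['e', 'd', 'b', 'c']
'd': index 1 in ['e', 'd', 'b', 'c'] -> ['d', 'e', 'b', 'c']
'c': index 3 in ['d', 'e', 'b', 'c'] -> ['c', 'd', 'e', 'b']
'c': index 0 in ['c', 'd', 'e', 'b'] -> ['c', 'd', 'e', 'b']
'd': index 1 in ['c', 'd', 'e', 'b'] -> ['d', 'c', 'e', 'b']
'c': index 1 in ['d', 'c', 'e', 'b'] -> ['c', 'd', 'e', 'b']
'c': index 0 in ['c', 'd', 'e', 'b'] -> ['c', 'd', 'e', 'b']
'b': index 3 in ['c', 'd', 'e', 'b'] -> ['b', 'c', 'd', 'e']


Output: [3, 3, 1, 1, 3, 0, 1, 1, 0, 3]


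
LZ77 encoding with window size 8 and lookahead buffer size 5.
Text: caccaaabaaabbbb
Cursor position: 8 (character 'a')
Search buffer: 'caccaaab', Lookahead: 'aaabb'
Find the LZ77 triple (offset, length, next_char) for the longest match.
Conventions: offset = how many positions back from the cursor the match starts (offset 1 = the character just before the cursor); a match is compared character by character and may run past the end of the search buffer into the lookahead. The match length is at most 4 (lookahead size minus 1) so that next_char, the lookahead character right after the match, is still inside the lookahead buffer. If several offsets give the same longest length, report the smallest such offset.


Try each offset into the search buffer:
  offset=1 (pos 7, char 'b'): match length 0
  offset=2 (pos 6, char 'a'): match length 1
  offset=3 (pos 5, char 'a'): match length 2
  offset=4 (pos 4, char 'a'): match length 4
  offset=5 (pos 3, char 'c'): match length 0
  offset=6 (pos 2, char 'c'): match length 0
  offset=7 (pos 1, char 'a'): match length 1
  offset=8 (pos 0, char 'c'): match length 0
Longest match has length 4 at offset 4.
next_char = character at position 8 + 4 = 12 -> 'b'

Best match: offset=4, length=4 (matching 'aaab' starting at position 4)
LZ77 triple: (4, 4, 'b')


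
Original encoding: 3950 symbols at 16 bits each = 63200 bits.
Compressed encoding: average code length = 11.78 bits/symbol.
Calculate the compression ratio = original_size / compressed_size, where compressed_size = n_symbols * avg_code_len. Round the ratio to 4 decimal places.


original_size = n_symbols * orig_bits = 3950 * 16 = 63200 bits
compressed_size = n_symbols * avg_code_len = 3950 * 11.78 = 46531.0 bits
ratio = original_size / compressed_size = 63200 / 46531.0 = 1.3582

Compression ratio = 1.3582


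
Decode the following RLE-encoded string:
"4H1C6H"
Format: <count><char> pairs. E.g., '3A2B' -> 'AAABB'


Expanding each <count><char> pair:
  4H -> 'HHHH'
  1C -> 'C'
  6H -> 'HHHHHH'

Decoded = HHHHCHHHHHH


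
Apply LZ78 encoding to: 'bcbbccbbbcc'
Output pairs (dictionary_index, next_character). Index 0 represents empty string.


LZ78 encoding steps:
Dictionary: {0: ''}
Step 1: w='' (idx 0), next='b' -> output (0, 'b'), add 'b' as idx 1
Step 2: w='' (idx 0), next='c' -> output (0, 'c'), add 'c' as idx 2
Step 3: w='b' (idx 1), next='b' -> output (1, 'b'), add 'bb' as idx 3
Step 4: w='c' (idx 2), next='c' -> output (2, 'c'), add 'cc' as idx 4
Step 5: w='bb' (idx 3), next='b' -> output (3, 'b'), add 'bbb' as idx 5
Step 6: w='cc' (idx 4), end of input -> output (4, '')


Encoded: [(0, 'b'), (0, 'c'), (1, 'b'), (2, 'c'), (3, 'b'), (4, '')]


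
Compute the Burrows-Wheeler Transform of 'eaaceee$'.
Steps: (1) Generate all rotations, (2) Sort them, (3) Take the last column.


Rotations (sorted):
  0: $eaaceee -> last char: e
  1: aaceee$e -> last char: e
  2: aceee$ea -> last char: a
  3: ceee$eaa -> last char: a
  4: e$eaacee -> last char: e
  5: eaaceee$ -> last char: $
  6: ee$eaace -> last char: e
  7: eee$eaac -> last char: c


BWT = eeaae$ec


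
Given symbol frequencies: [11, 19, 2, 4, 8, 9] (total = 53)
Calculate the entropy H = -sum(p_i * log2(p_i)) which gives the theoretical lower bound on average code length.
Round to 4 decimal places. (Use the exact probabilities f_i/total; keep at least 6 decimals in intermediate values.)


Per-symbol terms -p_i * log2(p_i) with p_i = f_i/53:
  p = 11/53 = 0.207547: log2(p) = -2.268489, -p*log2(p) = 0.470818
  p = 19/53 = 0.358491: log2(p) = -1.479993, -p*log2(p) = 0.530564
  p = 2/53 = 0.037736: log2(p) = -4.727920, -p*log2(p) = 0.178412
  p = 4/53 = 0.075472: log2(p) = -3.727920, -p*log2(p) = 0.281352
  p = 8/53 = 0.150943: log2(p) = -2.727920, -p*log2(p) = 0.411762
  p = 9/53 = 0.169811: log2(p) = -2.557995, -p*log2(p) = 0.434377
H = 0.470818 + 0.530564 + 0.178412 + 0.281352 + 0.411762 + 0.434377 = 2.307285

H = 2.3073 bits/symbol


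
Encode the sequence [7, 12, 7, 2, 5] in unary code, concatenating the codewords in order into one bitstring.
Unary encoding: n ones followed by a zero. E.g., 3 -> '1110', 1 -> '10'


Encode each number as n ones followed by a terminating 0:
  7 -> 11111110 (8 bits)
  12 -> 1111111111110 (13 bits)
  7 -> 11111110 (8 bits)
  2 -> 110 (3 bits)
  5 -> 111110 (6 bits)
Total length = 8 + 13 + 8 + 3 + 6 = 38 bits.

Unary([7, 12, 7, 2, 5]) = 11111110111111111111011111110110111110 (38 bits)


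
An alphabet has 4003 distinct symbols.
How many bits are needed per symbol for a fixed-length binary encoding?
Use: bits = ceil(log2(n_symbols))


log2(4003) = 11.9669
Bracket: 2^11 = 2048 < 4003 <= 2^12 = 4096
So ceil(log2(4003)) = 12

bits = ceil(log2(4003)) = ceil(11.9669) = 12 bits


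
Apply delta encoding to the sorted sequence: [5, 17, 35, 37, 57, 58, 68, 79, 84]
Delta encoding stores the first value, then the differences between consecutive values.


First value: 5
Deltas:
  17 - 5 = 12
  35 - 17 = 18
  37 - 35 = 2
  57 - 37 = 20
  58 - 57 = 1
  68 - 58 = 10
  79 - 68 = 11
  84 - 79 = 5


Delta encoded: [5, 12, 18, 2, 20, 1, 10, 11, 5]


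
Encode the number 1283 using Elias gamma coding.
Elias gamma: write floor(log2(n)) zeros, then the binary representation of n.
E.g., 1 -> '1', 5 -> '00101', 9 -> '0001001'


num_bits = floor(log2(1283)) + 1 = 11
leading_zeros = num_bits - 1 = 10
binary(1283) = 10100000011

Elias gamma(1283) = '0000000000' + '10100000011' = 000000000010100000011 (21 bits)


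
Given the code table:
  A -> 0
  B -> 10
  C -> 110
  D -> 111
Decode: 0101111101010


Decoding:
0 -> A
10 -> B
111 -> D
110 -> C
10 -> B
10 -> B


Result: ABDCBB


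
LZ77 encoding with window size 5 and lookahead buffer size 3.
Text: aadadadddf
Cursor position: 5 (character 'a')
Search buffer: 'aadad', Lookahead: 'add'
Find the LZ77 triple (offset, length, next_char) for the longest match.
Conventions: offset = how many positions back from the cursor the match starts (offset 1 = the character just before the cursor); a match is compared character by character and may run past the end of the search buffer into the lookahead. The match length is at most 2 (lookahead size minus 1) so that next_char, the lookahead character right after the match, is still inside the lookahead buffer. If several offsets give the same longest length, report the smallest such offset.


Try each offset into the search buffer:
  offset=1 (pos 4, char 'd'): match length 0
  offset=2 (pos 3, char 'a'): match length 2
  offset=3 (pos 2, char 'd'): match length 0
  offset=4 (pos 1, char 'a'): match length 2
  offset=5 (pos 0, char 'a'): match length 1
Longest match has length 2, found at offsets 2, 4; take the smallest, offset 2.
next_char = character at position 5 + 2 = 7 -> 'd'

Best match: offset=2, length=2 (matching 'ad' starting at position 3)
LZ77 triple: (2, 2, 'd')


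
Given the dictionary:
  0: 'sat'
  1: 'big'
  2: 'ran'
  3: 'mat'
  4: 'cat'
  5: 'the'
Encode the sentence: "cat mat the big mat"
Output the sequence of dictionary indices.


Look up each word in the dictionary:
  'cat' -> 4
  'mat' -> 3
  'the' -> 5
  'big' -> 1
  'mat' -> 3

Encoded: [4, 3, 5, 1, 3]


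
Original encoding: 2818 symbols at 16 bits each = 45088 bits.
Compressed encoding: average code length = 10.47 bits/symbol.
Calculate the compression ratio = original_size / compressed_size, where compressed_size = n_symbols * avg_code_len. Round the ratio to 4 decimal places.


original_size = n_symbols * orig_bits = 2818 * 16 = 45088 bits
compressed_size = n_symbols * avg_code_len = 2818 * 10.47 = 29504.46 bits
ratio = original_size / compressed_size = 45088 / 29504.46 = 1.5282

Compression ratio = 1.5282


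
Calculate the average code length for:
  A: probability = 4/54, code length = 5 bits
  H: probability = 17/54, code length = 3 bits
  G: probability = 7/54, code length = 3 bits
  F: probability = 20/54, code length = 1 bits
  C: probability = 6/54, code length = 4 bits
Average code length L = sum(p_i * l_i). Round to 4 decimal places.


Weighted contributions p_i * l_i:
  A: (4/54) * 5 = 20/54
  H: (17/54) * 3 = 51/54
  G: (7/54) * 3 = 21/54
  F: (20/54) * 1 = 20/54
  C: (6/54) * 4 = 24/54
Sum = (20 + 51 + 21 + 20 + 24)/54 = 136/54

L = 136/54 = 2.5185 bits/symbol


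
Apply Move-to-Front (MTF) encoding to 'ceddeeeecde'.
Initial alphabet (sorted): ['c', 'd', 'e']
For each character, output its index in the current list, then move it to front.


MTF encoding:
'c': index 0 in ['c', 'd', 'e'] -> ['c', 'd', 'e']
'e': index 2 in ['c', 'd', 'e'] -> ['e', 'c', 'd']
'd': index 2 in ['e', 'c', 'd'] -> ['d', 'e', 'c']
'd': index 0 in ['d', 'e', 'c'] -> ['d', 'e', 'c']
'e': index 1 in ['d', 'e', 'c'] -> ['e', 'd', 'c']
'e': index 0 in ['e', 'd', 'c'] -> ['e', 'd', 'c']
'e': index 0 in ['e', 'd', 'c'] -> ['e', 'd', 'c']
'e': index 0 in ['e', 'd', 'c'] -> ['e', 'd', 'c']
'c': index 2 in ['e', 'd', 'c'] -> ['c', 'e', 'd']
'd': index 2 in ['c', 'e', 'd'] -> ['d', 'c', 'e']
'e': index 2 in ['d', 'c', 'e'] -> ['e', 'd', 'c']


Output: [0, 2, 2, 0, 1, 0, 0, 0, 2, 2, 2]


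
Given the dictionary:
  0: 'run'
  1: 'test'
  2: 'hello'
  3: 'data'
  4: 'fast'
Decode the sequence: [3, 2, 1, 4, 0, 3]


Look up each index in the dictionary:
  3 -> 'data'
  2 -> 'hello'
  1 -> 'test'
  4 -> 'fast'
  0 -> 'run'
  3 -> 'data'

Decoded: "data hello test fast run data"


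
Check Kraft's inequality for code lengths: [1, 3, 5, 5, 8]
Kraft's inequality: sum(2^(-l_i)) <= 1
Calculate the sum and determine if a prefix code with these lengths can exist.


Sum = 2^(-1) + 2^(-3) + 2^(-5) + 2^(-5) + 2^(-8)
    = 0.5 + 0.125 + 0.03125 + 0.03125 + 0.00390625
    = 177/256 = 0.69140625
Since 0.69140625 <= 1, Kraft's inequality IS satisfied.
A prefix code with these lengths CAN exist.

Kraft sum = 0.69140625. Satisfied.


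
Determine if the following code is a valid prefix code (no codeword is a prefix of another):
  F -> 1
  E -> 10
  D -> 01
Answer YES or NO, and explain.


Checking each pair (does one codeword prefix another?):
  F='1' vs E='10': prefix -- VIOLATION

NO -- this is NOT a valid prefix code. F (1) is a prefix of E (10).


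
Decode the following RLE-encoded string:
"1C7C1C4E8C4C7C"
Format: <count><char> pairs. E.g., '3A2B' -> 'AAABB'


Expanding each <count><char> pair:
  1C -> 'C'
  7C -> 'CCCCCCC'
  1C -> 'C'
  4E -> 'EEEE'
  8C -> 'CCCCCCCC'
  4C -> 'CCCC'
  7C -> 'CCCCCCC'

Decoded = CCCCCCCCCEEEECCCCCCCCCCCCCCCCCCC


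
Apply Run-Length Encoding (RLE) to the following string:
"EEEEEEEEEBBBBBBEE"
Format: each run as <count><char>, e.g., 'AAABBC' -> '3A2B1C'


Scanning runs left to right:
  i=0: run of 'E' x 9 -> '9E'
  i=9: run of 'B' x 6 -> '6B'
  i=15: run of 'E' x 2 -> '2E'

RLE = 9E6B2E


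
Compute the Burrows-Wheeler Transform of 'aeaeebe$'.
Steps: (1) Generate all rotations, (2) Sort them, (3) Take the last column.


Rotations (sorted):
  0: $aeaeebe -> last char: e
  1: aeaeebe$ -> last char: $
  2: aeebe$ae -> last char: e
  3: be$aeaee -> last char: e
  4: e$aeaeeb -> last char: b
  5: eaeebe$a -> last char: a
  6: ebe$aeae -> last char: e
  7: eebe$aea -> last char: a


BWT = e$eebaea


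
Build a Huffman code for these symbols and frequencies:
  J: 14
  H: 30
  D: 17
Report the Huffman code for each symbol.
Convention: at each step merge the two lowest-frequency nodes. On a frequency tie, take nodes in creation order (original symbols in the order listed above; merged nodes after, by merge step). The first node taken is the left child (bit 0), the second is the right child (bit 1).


Huffman tree construction:
Step 1: Merge J(14) + D(17) = 31
Step 2: Merge H(30) + (J+D)(31) = 61
Read each symbol's code off the tree from the root (left child = 0, right child = 1).

Codes:
  J: 10 (length 2)
  H: 0 (length 1)
  D: 11 (length 2)
Average code length: 92/61 = 1.5082 bits/symbol


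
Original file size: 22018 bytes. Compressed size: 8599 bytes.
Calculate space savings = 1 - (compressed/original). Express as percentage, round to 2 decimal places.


ratio = compressed/original = 8599/22018 = 0.390544
savings = 1 - ratio = 1 - 0.390544 = 0.609456
as a percentage: 0.609456 * 100 = 60.95%

Space savings = 1 - 8599/22018 = 60.95%


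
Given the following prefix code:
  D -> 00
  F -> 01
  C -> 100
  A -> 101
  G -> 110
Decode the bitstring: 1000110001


Decoding step by step:
Bits 100 -> C
Bits 01 -> F
Bits 100 -> C
Bits 01 -> F


Decoded message: CFCF


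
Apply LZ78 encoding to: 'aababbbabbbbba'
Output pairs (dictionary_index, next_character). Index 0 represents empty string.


LZ78 encoding steps:
Dictionary: {0: ''}
Step 1: w='' (idx 0), next='a' -> output (0, 'a'), add 'a' as idx 1
Step 2: w='a' (idx 1), next='b' -> output (1, 'b'), add 'ab' as idx 2
Step 3: w='ab' (idx 2), next='b' -> output (2, 'b'), add 'abb' as idx 3
Step 4: w='' (idx 0), next='b' -> output (0, 'b'), add 'b' as idx 4
Step 5: w='abb' (idx 3), next='b' -> output (3, 'b'), add 'abbb' as idx 5
Step 6: w='b' (idx 4), next='b' -> output (4, 'b'), add 'bb' as idx 6
Step 7: w='a' (idx 1), end of input -> output (1, '')


Encoded: [(0, 'a'), (1, 'b'), (2, 'b'), (0, 'b'), (3, 'b'), (4, 'b'), (1, '')]


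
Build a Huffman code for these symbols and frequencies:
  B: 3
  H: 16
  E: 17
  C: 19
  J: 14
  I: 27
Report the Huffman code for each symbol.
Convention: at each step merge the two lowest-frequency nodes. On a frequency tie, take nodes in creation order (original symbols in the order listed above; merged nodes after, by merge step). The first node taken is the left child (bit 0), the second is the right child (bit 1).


Huffman tree construction:
Step 1: Merge B(3) + J(14) = 17
Step 2: Merge H(16) + E(17) = 33
Step 3: Merge (B+J)(17) + C(19) = 36
Step 4: Merge I(27) + (H+E)(33) = 60
Step 5: Merge ((B+J)+C)(36) + (I+(H+E))(60) = 96
Read each symbol's code off the tree from the root (left child = 0, right child = 1).

Codes:
  B: 000 (length 3)
  H: 110 (length 3)
  E: 111 (length 3)
  C: 01 (length 2)
  J: 001 (length 3)
  I: 10 (length 2)
Average code length: 242/96 = 2.5208 bits/symbol


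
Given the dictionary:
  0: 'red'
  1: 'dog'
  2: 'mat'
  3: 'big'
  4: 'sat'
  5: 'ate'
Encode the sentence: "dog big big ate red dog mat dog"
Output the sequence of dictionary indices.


Look up each word in the dictionary:
  'dog' -> 1
  'big' -> 3
  'big' -> 3
  'ate' -> 5
  'red' -> 0
  'dog' -> 1
  'mat' -> 2
  'dog' -> 1

Encoded: [1, 3, 3, 5, 0, 1, 2, 1]


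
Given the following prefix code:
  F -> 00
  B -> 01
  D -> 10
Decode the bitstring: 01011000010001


Decoding step by step:
Bits 01 -> B
Bits 01 -> B
Bits 10 -> D
Bits 00 -> F
Bits 01 -> B
Bits 00 -> F
Bits 01 -> B


Decoded message: BBDFBFB


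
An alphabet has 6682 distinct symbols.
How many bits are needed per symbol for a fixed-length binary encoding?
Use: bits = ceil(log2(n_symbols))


log2(6682) = 12.7061
Bracket: 2^12 = 4096 < 6682 <= 2^13 = 8192
So ceil(log2(6682)) = 13

bits = ceil(log2(6682)) = ceil(12.7061) = 13 bits


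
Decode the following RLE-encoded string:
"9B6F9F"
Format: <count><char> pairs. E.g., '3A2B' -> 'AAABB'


Expanding each <count><char> pair:
  9B -> 'BBBBBBBBB'
  6F -> 'FFFFFF'
  9F -> 'FFFFFFFFF'

Decoded = BBBBBBBBBFFFFFFFFFFFFFFF


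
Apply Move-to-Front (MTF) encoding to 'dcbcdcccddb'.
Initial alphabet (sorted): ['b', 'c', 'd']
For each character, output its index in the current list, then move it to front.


MTF encoding:
'd': index 2 in ['b', 'c', 'd'] -> ['d', 'b', 'c']
'c': index 2 in ['d', 'b', 'c'] -> ['c', 'd', 'b']
'b': index 2 in ['c', 'd', 'b'] -> ['b', 'c', 'd']
'c': index 1 in ['b', 'c', 'd'] -> ['c', 'b', 'd']
'd': index 2 in ['c', 'b', 'd'] -> ['d', 'c', 'b']
'c': index 1 in ['d', 'c', 'b'] -> ['c', 'd', 'b']
'c': index 0 in ['c', 'd', 'b'] -> ['c', 'd', 'b']
'c': index 0 in ['c', 'd', 'b'] -> ['c', 'd', 'b']
'd': index 1 in ['c', 'd', 'b'] -> ['d', 'c', 'b']
'd': index 0 in ['d', 'c', 'b'] -> ['d', 'c', 'b']
'b': index 2 in ['d', 'c', 'b'] -> ['b', 'd', 'c']


Output: [2, 2, 2, 1, 2, 1, 0, 0, 1, 0, 2]


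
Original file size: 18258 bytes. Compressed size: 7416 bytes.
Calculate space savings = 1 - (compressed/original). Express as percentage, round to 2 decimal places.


ratio = compressed/original = 7416/18258 = 0.406178
savings = 1 - ratio = 1 - 0.406178 = 0.593822
as a percentage: 0.593822 * 100 = 59.38%

Space savings = 1 - 7416/18258 = 59.38%


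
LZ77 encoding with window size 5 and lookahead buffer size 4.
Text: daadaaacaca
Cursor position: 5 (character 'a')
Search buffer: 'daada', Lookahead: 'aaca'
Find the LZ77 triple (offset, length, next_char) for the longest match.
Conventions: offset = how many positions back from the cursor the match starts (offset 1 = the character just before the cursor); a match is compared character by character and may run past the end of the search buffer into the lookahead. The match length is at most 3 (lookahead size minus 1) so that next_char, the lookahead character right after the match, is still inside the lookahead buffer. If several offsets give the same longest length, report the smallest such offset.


Try each offset into the search buffer:
  offset=1 (pos 4, char 'a'): match length 2
  offset=2 (pos 3, char 'd'): match length 0
  offset=3 (pos 2, char 'a'): match length 1
  offset=4 (pos 1, char 'a'): match length 2
  offset=5 (pos 0, char 'd'): match length 0
Longest match has length 2, found at offsets 1, 4; take the smallest, offset 1.
next_char = character at position 5 + 2 = 7 -> 'c'

Best match: offset=1, length=2 (matching 'aa' starting at position 4)
LZ77 triple: (1, 2, 'c')


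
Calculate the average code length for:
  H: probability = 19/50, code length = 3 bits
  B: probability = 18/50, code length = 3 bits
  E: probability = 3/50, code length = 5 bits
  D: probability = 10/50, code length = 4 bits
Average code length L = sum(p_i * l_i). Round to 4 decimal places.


Weighted contributions p_i * l_i:
  H: (19/50) * 3 = 57/50
  B: (18/50) * 3 = 54/50
  E: (3/50) * 5 = 15/50
  D: (10/50) * 4 = 40/50
Sum = (57 + 54 + 15 + 40)/50 = 166/50

L = 166/50 = 3.3200 bits/symbol


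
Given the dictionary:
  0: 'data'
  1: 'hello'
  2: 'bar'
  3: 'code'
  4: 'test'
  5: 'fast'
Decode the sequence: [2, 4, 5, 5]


Look up each index in the dictionary:
  2 -> 'bar'
  4 -> 'test'
  5 -> 'fast'
  5 -> 'fast'

Decoded: "bar test fast fast"


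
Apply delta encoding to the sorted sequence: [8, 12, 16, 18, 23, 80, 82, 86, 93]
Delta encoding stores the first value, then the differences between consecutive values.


First value: 8
Deltas:
  12 - 8 = 4
  16 - 12 = 4
  18 - 16 = 2
  23 - 18 = 5
  80 - 23 = 57
  82 - 80 = 2
  86 - 82 = 4
  93 - 86 = 7


Delta encoded: [8, 4, 4, 2, 5, 57, 2, 4, 7]


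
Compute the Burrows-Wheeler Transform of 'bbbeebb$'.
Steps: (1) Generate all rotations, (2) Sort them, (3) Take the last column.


Rotations (sorted):
  0: $bbbeebb -> last char: b
  1: b$bbbeeb -> last char: b
  2: bb$bbbee -> last char: e
  3: bbbeebb$ -> last char: $
  4: bbeebb$b -> last char: b
  5: beebb$bb -> last char: b
  6: ebb$bbbe -> last char: e
  7: eebb$bbb -> last char: b


BWT = bbe$bbeb


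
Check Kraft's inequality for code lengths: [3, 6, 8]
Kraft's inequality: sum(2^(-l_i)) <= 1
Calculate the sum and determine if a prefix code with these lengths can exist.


Sum = 2^(-3) + 2^(-6) + 2^(-8)
    = 0.125 + 0.015625 + 0.00390625
    = 37/256 = 0.14453125
Since 0.14453125 <= 1, Kraft's inequality IS satisfied.
A prefix code with these lengths CAN exist.

Kraft sum = 0.14453125. Satisfied.


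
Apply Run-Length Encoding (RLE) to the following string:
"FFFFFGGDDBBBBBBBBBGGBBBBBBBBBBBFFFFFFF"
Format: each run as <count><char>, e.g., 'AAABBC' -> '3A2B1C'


Scanning runs left to right:
  i=0: run of 'F' x 5 -> '5F'
  i=5: run of 'G' x 2 -> '2G'
  i=7: run of 'D' x 2 -> '2D'
  i=9: run of 'B' x 9 -> '9B'
  i=18: run of 'G' x 2 -> '2G'
  i=20: run of 'B' x 11 -> '11B'
  i=31: run of 'F' x 7 -> '7F'

RLE = 5F2G2D9B2G11B7F


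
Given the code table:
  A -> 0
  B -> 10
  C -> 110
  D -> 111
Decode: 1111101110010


Decoding:
111 -> D
110 -> C
111 -> D
0 -> A
0 -> A
10 -> B


Result: DCDAAB


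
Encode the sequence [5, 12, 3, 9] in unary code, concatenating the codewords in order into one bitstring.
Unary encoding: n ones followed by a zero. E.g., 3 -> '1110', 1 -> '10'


Encode each number as n ones followed by a terminating 0:
  5 -> 111110 (6 bits)
  12 -> 1111111111110 (13 bits)
  3 -> 1110 (4 bits)
  9 -> 1111111110 (10 bits)
Total length = 6 + 13 + 4 + 10 = 33 bits.

Unary([5, 12, 3, 9]) = 111110111111111111011101111111110 (33 bits)


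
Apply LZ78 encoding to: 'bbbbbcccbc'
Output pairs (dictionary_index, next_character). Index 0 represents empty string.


LZ78 encoding steps:
Dictionary: {0: ''}
Step 1: w='' (idx 0), next='b' -> output (0, 'b'), add 'b' as idx 1
Step 2: w='b' (idx 1), next='b' -> output (1, 'b'), add 'bb' as idx 2
Step 3: w='bb' (idx 2), next='c' -> output (2, 'c'), add 'bbc' as idx 3
Step 4: w='' (idx 0), next='c' -> output (0, 'c'), add 'c' as idx 4
Step 5: w='c' (idx 4), next='b' -> output (4, 'b'), add 'cb' as idx 5
Step 6: w='c' (idx 4), end of input -> output (4, '')


Encoded: [(0, 'b'), (1, 'b'), (2, 'c'), (0, 'c'), (4, 'b'), (4, '')]


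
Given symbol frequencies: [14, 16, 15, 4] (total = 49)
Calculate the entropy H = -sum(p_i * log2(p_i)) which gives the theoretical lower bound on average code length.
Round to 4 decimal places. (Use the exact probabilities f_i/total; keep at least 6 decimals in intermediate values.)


Per-symbol terms -p_i * log2(p_i) with p_i = f_i/49:
  p = 14/49 = 0.285714: log2(p) = -1.807355, -p*log2(p) = 0.516387
  p = 16/49 = 0.326531: log2(p) = -1.614710, -p*log2(p) = 0.527252
  p = 15/49 = 0.306122: log2(p) = -1.707819, -p*log2(p) = 0.522802
  p = 4/49 = 0.081633: log2(p) = -3.614710, -p*log2(p) = 0.295078
H = 0.516387 + 0.527252 + 0.522802 + 0.295078 = 1.861519

H = 1.8615 bits/symbol


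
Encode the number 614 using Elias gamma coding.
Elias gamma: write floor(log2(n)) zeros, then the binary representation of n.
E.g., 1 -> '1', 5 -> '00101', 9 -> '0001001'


num_bits = floor(log2(614)) + 1 = 10
leading_zeros = num_bits - 1 = 9
binary(614) = 1001100110

Elias gamma(614) = '000000000' + '1001100110' = 0000000001001100110 (19 bits)


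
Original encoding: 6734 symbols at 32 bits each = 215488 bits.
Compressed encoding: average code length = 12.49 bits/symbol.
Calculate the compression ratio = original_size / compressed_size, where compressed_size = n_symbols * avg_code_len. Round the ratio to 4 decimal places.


original_size = n_symbols * orig_bits = 6734 * 32 = 215488 bits
compressed_size = n_symbols * avg_code_len = 6734 * 12.49 = 84107.66 bits
ratio = original_size / compressed_size = 215488 / 84107.66 = 2.562

Compression ratio = 2.562
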